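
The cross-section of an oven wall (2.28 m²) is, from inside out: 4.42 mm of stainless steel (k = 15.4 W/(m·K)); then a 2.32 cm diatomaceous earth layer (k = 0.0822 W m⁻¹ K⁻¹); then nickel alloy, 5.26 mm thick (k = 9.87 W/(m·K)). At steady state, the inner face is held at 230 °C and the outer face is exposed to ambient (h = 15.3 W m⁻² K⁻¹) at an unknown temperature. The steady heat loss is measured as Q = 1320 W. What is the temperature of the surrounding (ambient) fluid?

T_out = 28.3 °C

Sum the resistances:
  R_stainless steel = L/(kA) = 0.00442/(15.4·2.28) = 1.259×10^-4 K/W
  R_diatomaceous earth = L/(kA) = 0.0232/(0.0822·2.28) = 0.1238 K/W
  R_nickel alloy = L/(kA) = 0.00526/(9.87·2.28) = 2.337×10^-4 K/W
  R_conv,out = 1/(hA) = 1/(15.3·2.28) = 0.02867 K/W
ΣR = 0.1528 K/W
ΔT = Q·ΣR = 1320 × 0.1528 = 201.7 K
Heat flows outward, so T_out = T_in − ΔT = 230 − 201.7 = 28.3 °C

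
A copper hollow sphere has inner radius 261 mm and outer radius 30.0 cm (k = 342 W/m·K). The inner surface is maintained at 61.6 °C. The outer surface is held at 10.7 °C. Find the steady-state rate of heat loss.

Q = 4πk·ΔT/(1/r₁ − 1/r₂) = 4π × 342 × 50.9 / (1/0.261 − 1/0.300) = 4.39×10^5 W

Q = 4.39×10^5 W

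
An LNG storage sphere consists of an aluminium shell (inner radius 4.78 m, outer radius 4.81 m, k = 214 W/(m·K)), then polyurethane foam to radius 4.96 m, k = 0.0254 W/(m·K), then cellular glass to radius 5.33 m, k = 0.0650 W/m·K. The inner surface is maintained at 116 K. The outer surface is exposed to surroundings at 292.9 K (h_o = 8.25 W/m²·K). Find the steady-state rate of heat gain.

Resistance network (inner→outer):
  R_aluminium = (1/4.78 − 1/4.81)/(4πk) = 0.001305/(4π·214) = 4.852×10^-7 K/W
  R_polyurethane foam = (1/4.81 − 1/4.96)/(4πk) = 0.006287/(4π·0.0254) = 0.01970 K/W
  R_cellular glass = (1/4.96 − 1/5.33)/(4πk) = 0.01400/(4π·0.0650) = 0.01713 K/W
  R_conv,out = 1/(4πr²h) = 1/(4π·5.33²·8.25) = 3.395×10^-4 K/W
ΣR = 4.852×10^-7 + 0.01970 + 0.01713 + 3.395×10^-4 = 0.03717 K/W
Q = ΔT/ΣR = (116 K − 292.9 K)/0.03717 = -4760 W
(Negative Q ⇒ heat flows inward; heat gain = 4760 W.)

Q = 4.76 kW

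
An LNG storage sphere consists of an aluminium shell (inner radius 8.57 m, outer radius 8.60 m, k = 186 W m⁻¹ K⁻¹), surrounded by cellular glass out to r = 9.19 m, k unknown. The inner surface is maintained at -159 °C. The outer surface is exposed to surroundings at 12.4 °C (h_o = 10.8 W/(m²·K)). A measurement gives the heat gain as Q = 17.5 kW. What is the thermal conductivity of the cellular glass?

ΣR = ΔT/Q = |-159 − 12.4|/17500 = 0.009794 K/W
Known resistances:
  R_aluminium = (1/8.57 − 1/8.60)/(4πk) = 4.070×10^-4/(4π·186) = 1.741×10^-7 K/W
  R_conv,out = 1/(4πr²h) = 1/(4π·9.19²·10.8) = 8.724×10^-5 K/W
R_cellular glass = ΣR − ΣR_known = 0.009794 − 8.741×10^-5 = 0.009707 K/W
(1/r₁−1/r₂)/(4πk) = 0.009707 ⇒ k = 0.007465/(4π·0.009707) = 0.0612 W/m·K

k = 0.0612 W/m·K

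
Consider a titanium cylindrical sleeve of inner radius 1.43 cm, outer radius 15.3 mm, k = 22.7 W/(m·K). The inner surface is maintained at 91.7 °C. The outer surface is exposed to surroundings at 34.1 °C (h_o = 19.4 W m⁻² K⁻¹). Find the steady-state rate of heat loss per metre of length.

Q' = 107 W/m

Treat each layer as a resistance in series:
  R'_titanium = ln(0.0153/0.0143)/(2πk) = 0.06759/(2π·22.7) = 4.739×10^-4 m·K/W
  R'_conv,out = 1/(2πr h) = 1/(2π·0.0153·19.4) = 0.5362 m·K/W
ΣR = 4.739×10^-4 + 0.5362 = 0.5367 m·K/W
Q' = ΔT/ΣR = (91.7 °C − 34.1 °C)/0.5367 = 107 W/m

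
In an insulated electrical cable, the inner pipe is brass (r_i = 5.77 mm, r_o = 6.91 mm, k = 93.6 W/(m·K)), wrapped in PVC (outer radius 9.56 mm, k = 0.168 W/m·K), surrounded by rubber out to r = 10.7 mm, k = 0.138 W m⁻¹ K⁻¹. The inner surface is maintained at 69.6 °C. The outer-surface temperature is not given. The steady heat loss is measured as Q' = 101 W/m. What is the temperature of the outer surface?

T_out = 25.4 °C

Series resistances:
  R'_brass = ln(0.00691/0.00577)/(2πk) = 0.1803/(2π·93.6) = 3.066×10^-4 m·K/W
  R'_PVC = ln(0.00956/0.00691)/(2πk) = 0.3246/(2π·0.168) = 0.3075 m·K/W
  R'_rubber = ln(0.0107/0.00956)/(2πk) = 0.1127/(2π·0.138) = 0.1299 m·K/W
ΣR = 0.4378 m·K/W
ΔT = Q'·ΣR = 101 × 0.4378 = 44.22 K
Heat flows outward, so T_out = T_in − ΔT = 69.6 − 44.22 = 25.4 °C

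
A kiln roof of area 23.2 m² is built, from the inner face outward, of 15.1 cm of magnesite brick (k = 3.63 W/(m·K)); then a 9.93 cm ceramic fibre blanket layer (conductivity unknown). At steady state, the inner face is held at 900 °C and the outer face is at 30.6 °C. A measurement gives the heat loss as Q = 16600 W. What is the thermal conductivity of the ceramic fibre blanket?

ΣR = ΔT/Q = |900 − 30.6|/16600 = 0.05237 K/W
Known resistances:
  R_magnesite brick = L/(kA) = 0.151/(3.63·23.2) = 0.001793 K/W
R_ceramic fibre blanket = ΣR − ΣR_known = 0.05237 − 0.001793 = 0.05058 K/W
L/(kA) = 0.05058 ⇒ k = 0.0993/(0.05058·23.2) = 0.0846 W/m·K

k = 0.0846 W/m·K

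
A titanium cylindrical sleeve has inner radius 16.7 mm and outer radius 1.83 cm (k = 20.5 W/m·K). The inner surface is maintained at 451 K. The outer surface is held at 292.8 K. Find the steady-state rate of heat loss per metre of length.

Q' = 2.23×10^5 W/m

Q' = 2πk·ΔT/ln(r₂/r₁) = 2π × 20.5 × 158.2 / ln(0.0183/0.0167) = 2.23×10^5 W/m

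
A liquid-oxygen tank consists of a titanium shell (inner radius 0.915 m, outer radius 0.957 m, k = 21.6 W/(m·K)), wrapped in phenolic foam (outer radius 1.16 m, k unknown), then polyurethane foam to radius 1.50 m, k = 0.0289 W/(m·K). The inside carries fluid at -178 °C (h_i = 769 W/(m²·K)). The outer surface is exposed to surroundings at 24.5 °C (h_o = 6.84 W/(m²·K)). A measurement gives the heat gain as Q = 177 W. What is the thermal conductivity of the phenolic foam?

ΣR = ΔT/Q = |-178 − 24.5|/177 = 1.144 K/W
Known resistances:
  R_conv,in = 1/(4πr²h) = 1/(4π·0.915²·769) = 1.236×10^-4 K/W
  R_titanium = (1/0.915 − 1/0.957)/(4πk) = 0.04796/(4π·21.6) = 1.767×10^-4 K/W
  R_polyurethane foam = (1/1.16 − 1/1.50)/(4πk) = 0.1954/(4π·0.0289) = 0.5380 K/W
  R_conv,out = 1/(4πr²h) = 1/(4π·1.50²·6.84) = 0.005171 K/W
R_phenolic foam = ΣR − ΣR_known = 1.144 − 0.5435 = 0.6005 K/W
(1/r₁−1/r₂)/(4πk) = 0.6005 ⇒ k = 0.1829/(4π·0.6005) = 0.0242 W/m·K

k = 0.0242 W/m·K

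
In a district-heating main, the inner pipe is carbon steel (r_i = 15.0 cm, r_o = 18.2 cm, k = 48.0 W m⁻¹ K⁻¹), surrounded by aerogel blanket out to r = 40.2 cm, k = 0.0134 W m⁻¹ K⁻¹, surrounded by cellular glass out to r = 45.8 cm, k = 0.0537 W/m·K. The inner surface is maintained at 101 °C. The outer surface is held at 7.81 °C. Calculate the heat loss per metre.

Q' = 9.51 W/m

Series thermal resistances, inner to outer:
  R'_carbon steel = ln(0.182/0.150)/(2πk) = 0.1934/(2π·48.0) = 6.412×10^-4 m·K/W
  R'_aerogel blanket = ln(0.402/0.182)/(2πk) = 0.7924/(2π·0.0134) = 9.412 m·K/W
  R'_cellular glass = ln(0.458/0.402)/(2πk) = 0.1304/(2π·0.0537) = 0.3865 m·K/W
ΣR = 6.412×10^-4 + 9.412 + 0.3865 = 9.799 m·K/W
Q' = ΔT/ΣR = (101 °C − 7.81 °C)/9.799 = 9.51 W/m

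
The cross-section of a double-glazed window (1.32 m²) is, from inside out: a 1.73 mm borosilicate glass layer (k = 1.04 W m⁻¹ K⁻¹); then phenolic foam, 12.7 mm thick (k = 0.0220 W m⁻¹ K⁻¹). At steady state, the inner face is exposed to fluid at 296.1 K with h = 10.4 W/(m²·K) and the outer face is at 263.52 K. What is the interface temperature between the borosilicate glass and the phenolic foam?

T = 291.4 K

Resistance network (inner→outer):
  R_conv,in = 1/(hA) = 1/(10.4·1.32) = 0.07284 K/W
  R_borosilicate glass = L/(kA) = 0.00173/(1.04·1.32) = 0.001260 K/W
  R_phenolic foam = L/(kA) = 0.0127/(0.0220·1.32) = 0.4373 K/W
ΣR = 0.07284 + 0.001260 + 0.4373 = 0.5114 K/W
Q = ΔT/ΣR = (296.1 K − 263.52 K)/0.5114 = 63.71 W
From the inner boundary to the borosilicate glass/phenolic foam interface, ΣR_partial = 0.07410 K/W.
T_interface = T_in − Q·ΣR_partial = 296.1 K − (63.71)(0.07410) = 291.4 K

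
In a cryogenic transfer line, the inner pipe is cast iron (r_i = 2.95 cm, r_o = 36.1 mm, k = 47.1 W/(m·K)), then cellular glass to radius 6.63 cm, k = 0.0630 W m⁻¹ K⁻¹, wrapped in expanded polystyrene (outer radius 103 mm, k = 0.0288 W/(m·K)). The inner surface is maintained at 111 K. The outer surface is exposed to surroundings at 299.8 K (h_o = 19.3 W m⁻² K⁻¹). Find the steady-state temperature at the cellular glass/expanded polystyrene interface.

Resistance network (inner→outer):
  R'_cast iron = ln(0.0361/0.0295)/(2πk) = 0.2019/(2π·47.1) = 6.822×10^-4 m·K/W
  R'_cellular glass = ln(0.0663/0.0361)/(2πk) = 0.6079/(2π·0.0630) = 1.536 m·K/W
  R'_expanded polystyrene = ln(0.103/0.0663)/(2πk) = 0.4405/(2π·0.0288) = 2.435 m·K/W
  R'_conv,out = 1/(2πr h) = 1/(2π·0.103·19.3) = 0.08006 m·K/W
ΣR = 6.822×10^-4 + 1.536 + 2.435 + 0.08006 = 4.052 m·K/W
Q' = ΔT/ΣR = (111 K − 299.8 K)/4.052 = -46.59 W/m
From the inner boundary to the cellular glass/expanded polystyrene interface, ΣR_partial = 1.537 m·K/W.
T_interface = T_in − Q'·ΣR_partial = 111 K − (-46.59)(1.537) = 182.6 K

T = 182.6 K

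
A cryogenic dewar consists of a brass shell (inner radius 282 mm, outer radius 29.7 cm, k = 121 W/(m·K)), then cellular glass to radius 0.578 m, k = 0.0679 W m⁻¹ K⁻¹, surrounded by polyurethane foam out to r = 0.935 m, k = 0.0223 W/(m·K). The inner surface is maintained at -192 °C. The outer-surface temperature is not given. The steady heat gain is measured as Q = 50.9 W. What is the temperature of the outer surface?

Series resistances:
  R_brass = (1/0.282 − 1/0.297)/(4πk) = 0.1791/(4π·121) = 1.178×10^-4 K/W
  R_cellular glass = (1/0.297 − 1/0.578)/(4πk) = 1.637/(4π·0.0679) = 1.918 K/W
  R_polyurethane foam = (1/0.578 − 1/0.935)/(4πk) = 0.6606/(4π·0.0223) = 2.357 K/W
ΣR = 4.276 K/W
ΔT = Q·ΣR = 50.9 × 4.276 = 217.6 K
Heat flows inward, so T_out = T_in + ΔT = -192 + 217.6 = 25.6 °C

T_out = 25.6 °C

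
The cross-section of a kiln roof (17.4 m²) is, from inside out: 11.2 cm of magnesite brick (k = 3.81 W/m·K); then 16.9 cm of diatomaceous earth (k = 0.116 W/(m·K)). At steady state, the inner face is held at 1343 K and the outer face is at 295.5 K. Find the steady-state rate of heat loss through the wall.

Q = 12300 W

Treat each layer as a resistance in series:
  R_magnesite brick = L/(kA) = 0.112/(3.81·17.4) = 0.001689 K/W
  R_diatomaceous earth = L/(kA) = 0.169/(0.116·17.4) = 0.08373 K/W
ΣR = 0.001689 + 0.08373 = 0.08542 K/W
Q = ΔT/ΣR = (1343 K − 295.5 K)/0.08542 = 12300 W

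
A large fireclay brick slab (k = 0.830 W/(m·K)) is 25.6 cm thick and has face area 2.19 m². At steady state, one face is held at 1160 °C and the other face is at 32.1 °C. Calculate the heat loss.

Q = kA·ΔT/L = 0.830 × 2.19 × |1160 °C − 32.1 °C| / 0.256 = 8010 W

Q = 8010 W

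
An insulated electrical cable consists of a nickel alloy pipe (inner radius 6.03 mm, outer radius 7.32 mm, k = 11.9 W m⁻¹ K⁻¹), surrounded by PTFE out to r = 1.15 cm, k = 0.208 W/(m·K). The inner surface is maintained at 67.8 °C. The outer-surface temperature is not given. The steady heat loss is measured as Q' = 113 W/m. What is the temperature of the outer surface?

T_out = 28.4 °C

Series resistances:
  R'_nickel alloy = ln(0.00732/0.00603)/(2πk) = 0.1939/(2π·11.9) = 0.002593 m·K/W
  R'_PTFE = ln(0.0115/0.00732)/(2πk) = 0.4517/(2π·0.208) = 0.3457 m·K/W
ΣR = 0.3482 m·K/W
ΔT = Q'·ΣR = 113 × 0.3482 = 39.35 K
Heat flows outward, so T_out = T_in − ΔT = 67.8 − 39.35 = 28.4 °C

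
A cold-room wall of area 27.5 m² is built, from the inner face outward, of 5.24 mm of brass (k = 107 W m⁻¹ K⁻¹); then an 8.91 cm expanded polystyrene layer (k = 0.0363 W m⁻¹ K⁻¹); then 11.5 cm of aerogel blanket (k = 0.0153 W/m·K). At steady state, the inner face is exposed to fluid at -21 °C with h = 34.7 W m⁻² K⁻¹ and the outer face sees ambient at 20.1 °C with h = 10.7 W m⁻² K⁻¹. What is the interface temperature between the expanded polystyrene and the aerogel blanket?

Series thermal resistances, inner to outer:
  R_conv,in = 1/(hA) = 1/(34.7·27.5) = 0.001048 K/W
  R_brass = L/(kA) = 0.00524/(107·27.5) = 1.781×10^-6 K/W
  R_expanded polystyrene = L/(kA) = 0.0891/(0.0363·27.5) = 0.08926 K/W
  R_aerogel blanket = L/(kA) = 0.115/(0.0153·27.5) = 0.2733 K/W
  R_conv,out = 1/(hA) = 1/(10.7·27.5) = 0.003398 K/W
ΣR = 0.001048 + 1.781×10^-6 + 0.08926 + 0.2733 + 0.003398 = 0.3670 K/W
Q = ΔT/ΣR = (-21 °C − 20.1 °C)/0.3670 = -112.0 W
From the inner boundary to the expanded polystyrene/aerogel blanket interface, ΣR_partial = 0.09031 K/W.
T_interface = T_in − Q·ΣR_partial = -21 °C − (-112.0)(0.09031) = -10.9 °C

T = -10.9 °C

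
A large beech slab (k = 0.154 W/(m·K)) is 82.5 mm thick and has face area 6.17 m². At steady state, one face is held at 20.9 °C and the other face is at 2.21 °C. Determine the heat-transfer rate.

Q = kA·ΔT/L = 0.154 × 6.17 × |20.9 °C − 2.21 °C| / 0.0825 = 215 W

Q = 215 W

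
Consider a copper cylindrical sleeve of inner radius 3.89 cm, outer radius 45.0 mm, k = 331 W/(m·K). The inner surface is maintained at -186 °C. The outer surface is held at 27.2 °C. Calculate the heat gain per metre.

Q' = 3040 kW/m

Q' = 2πk·ΔT/ln(r₂/r₁) = 2π × 331 × 213.2 / ln(0.0450/0.0389) = 3.04×10^6 W/m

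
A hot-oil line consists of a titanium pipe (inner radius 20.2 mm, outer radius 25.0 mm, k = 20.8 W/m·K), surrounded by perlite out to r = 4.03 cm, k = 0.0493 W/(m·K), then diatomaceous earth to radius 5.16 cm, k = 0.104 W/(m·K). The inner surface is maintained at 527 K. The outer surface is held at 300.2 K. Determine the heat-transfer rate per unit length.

Resistance network (inner→outer):
  R'_titanium = ln(0.0250/0.0202)/(2πk) = 0.2132/(2π·20.8) = 0.001631 m·K/W
  R'_perlite = ln(0.0403/0.0250)/(2πk) = 0.4775/(2π·0.0493) = 1.541 m·K/W
  R'_diatomaceous earth = ln(0.0516/0.0403)/(2πk) = 0.2472/(2π·0.104) = 0.3783 m·K/W
ΣR = 0.001631 + 1.541 + 0.3783 = 1.921 m·K/W
Q' = ΔT/ΣR = (527 K − 300.2 K)/1.921 = 118 W/m

Q' = 118 W/m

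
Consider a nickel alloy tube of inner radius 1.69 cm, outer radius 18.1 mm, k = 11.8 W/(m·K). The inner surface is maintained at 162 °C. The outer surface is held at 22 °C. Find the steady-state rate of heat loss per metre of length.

Q' = 151 kW/m

Q' = 2πk·ΔT/ln(r₂/r₁) = 2π × 11.8 × 140 / ln(0.0181/0.0169) = 1.51×10^5 W/m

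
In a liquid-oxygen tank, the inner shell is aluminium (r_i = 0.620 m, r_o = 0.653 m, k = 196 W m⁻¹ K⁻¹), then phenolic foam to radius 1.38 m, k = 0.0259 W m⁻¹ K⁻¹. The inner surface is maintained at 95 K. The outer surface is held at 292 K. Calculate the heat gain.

Q = 79.5 W

Treat each layer as a resistance in series:
  R_aluminium = (1/0.620 − 1/0.653)/(4πk) = 0.08151/(4π·196) = 3.309×10^-5 K/W
  R_phenolic foam = (1/0.653 − 1/1.38)/(4πk) = 0.8068/(4π·0.0259) = 2.479 K/W
ΣR = 3.309×10^-5 + 2.479 = 2.479 K/W
Q = ΔT/ΣR = (95 K − 292 K)/2.479 = -79.5 W
(Negative Q ⇒ heat flows inward; heat gain = 79.5 W.)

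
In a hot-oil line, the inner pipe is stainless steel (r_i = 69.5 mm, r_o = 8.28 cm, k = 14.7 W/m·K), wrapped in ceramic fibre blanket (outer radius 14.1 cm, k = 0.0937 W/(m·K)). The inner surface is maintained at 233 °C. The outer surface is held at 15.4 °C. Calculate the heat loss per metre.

Treat each layer as a resistance in series:
  R'_stainless steel = ln(0.0828/0.0695)/(2πk) = 0.1751/(2π·14.7) = 0.001896 m·K/W
  R'_ceramic fibre blanket = ln(0.141/0.0828)/(2πk) = 0.5323/(2π·0.0937) = 0.9042 m·K/W
ΣR = 0.001896 + 0.9042 = 0.9061 m·K/W
Q' = ΔT/ΣR = (233 °C − 15.4 °C)/0.9061 = 240 W/m

Q' = 240 W/m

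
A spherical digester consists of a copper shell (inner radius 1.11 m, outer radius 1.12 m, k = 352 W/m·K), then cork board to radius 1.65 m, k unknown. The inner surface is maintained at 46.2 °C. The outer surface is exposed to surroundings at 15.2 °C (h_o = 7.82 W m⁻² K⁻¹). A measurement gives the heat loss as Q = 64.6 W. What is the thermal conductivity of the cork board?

ΣR = ΔT/Q = |46.2 − 15.2|/64.6 = 0.4799 K/W
Known resistances:
  R_copper = (1/1.11 − 1/1.12)/(4πk) = 0.008044/(4π·352) = 1.818×10^-6 K/W
  R_conv,out = 1/(4πr²h) = 1/(4π·1.65²·7.82) = 0.003738 K/W
R_cork board = ΣR − ΣR_known = 0.4799 − 0.003740 = 0.4762 K/W
(1/r₁−1/r₂)/(4πk) = 0.4762 ⇒ k = 0.2868/(4π·0.4762) = 0.0479 W/m·K

k = 0.0479 W/m·K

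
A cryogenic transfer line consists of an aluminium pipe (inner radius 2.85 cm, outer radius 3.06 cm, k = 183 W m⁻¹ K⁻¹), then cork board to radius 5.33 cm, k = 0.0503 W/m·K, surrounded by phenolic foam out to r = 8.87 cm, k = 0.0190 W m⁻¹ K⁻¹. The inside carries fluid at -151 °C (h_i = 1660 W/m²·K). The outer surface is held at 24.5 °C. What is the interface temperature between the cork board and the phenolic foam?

T = -99.8 °C

Series thermal resistances, inner to outer:
  R'_conv,in = 1/(2πr h) = 1/(2π·0.0285·1660) = 0.003364 m·K/W
  R'_aluminium = ln(0.0306/0.0285)/(2πk) = 0.07110/(2π·183) = 6.183×10^-5 m·K/W
  R'_cork board = ln(0.0533/0.0306)/(2πk) = 0.5549/(2π·0.0503) = 1.756 m·K/W
  R'_phenolic foam = ln(0.0887/0.0533)/(2πk) = 0.5093/(2π·0.0190) = 4.266 m·K/W
ΣR = 0.003364 + 6.183×10^-5 + 1.756 + 4.266 = 6.025 m·K/W
Q' = ΔT/ΣR = (-151 °C − 24.5 °C)/6.025 = -29.13 W/m
From the inner boundary to the cork board/phenolic foam interface, ΣR_partial = 1.759 m·K/W.
T_interface = T_in − Q'·ΣR_partial = -151 °C − (-29.13)(1.759) = -99.8 °C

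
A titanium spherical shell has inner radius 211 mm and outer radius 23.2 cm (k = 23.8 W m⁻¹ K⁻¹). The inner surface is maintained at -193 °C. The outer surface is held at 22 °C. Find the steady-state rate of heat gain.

Q = 150 kW

Q = 4πk·ΔT/(1/r₁ − 1/r₂) = 4π × 23.8 × 215 / (1/0.211 − 1/0.232) = 1.50×10^5 W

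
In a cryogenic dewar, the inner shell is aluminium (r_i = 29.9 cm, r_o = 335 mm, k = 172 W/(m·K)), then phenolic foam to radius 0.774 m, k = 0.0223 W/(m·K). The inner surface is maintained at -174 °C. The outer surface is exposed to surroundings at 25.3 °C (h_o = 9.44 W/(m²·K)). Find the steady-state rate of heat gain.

Q = 32.9 W

Series thermal resistances, inner to outer:
  R_aluminium = (1/0.299 − 1/0.335)/(4πk) = 0.3594/(4π·172) = 1.663×10^-4 K/W
  R_phenolic foam = (1/0.335 − 1/0.774)/(4πk) = 1.693/(4π·0.0223) = 6.042 K/W
  R_conv,out = 1/(4πr²h) = 1/(4π·0.774²·9.44) = 0.01407 K/W
ΣR = 1.663×10^-4 + 6.042 + 0.01407 = 6.056 K/W
Q = ΔT/ΣR = (-174 °C − 25.3 °C)/6.056 = -32.9 W
(Negative Q ⇒ heat flows inward; heat gain = 32.9 W.)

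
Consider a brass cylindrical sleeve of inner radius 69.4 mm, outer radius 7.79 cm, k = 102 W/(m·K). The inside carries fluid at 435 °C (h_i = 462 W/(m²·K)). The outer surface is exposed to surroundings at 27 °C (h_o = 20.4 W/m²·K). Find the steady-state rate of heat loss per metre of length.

Q' = 3.87 kW/m

Treat each layer as a resistance in series:
  R'_conv,in = 1/(2πr h) = 1/(2π·0.0694·462) = 0.004964 m·K/W
  R'_brass = ln(0.0779/0.0694)/(2πk) = 0.1155/(2π·102) = 1.803×10^-4 m·K/W
  R'_conv,out = 1/(2πr h) = 1/(2π·0.0779·20.4) = 0.1002 m·K/W
ΣR = 0.004964 + 1.803×10^-4 + 0.1002 = 0.1053 m·K/W
Q' = ΔT/ΣR = (435 °C − 27 °C)/0.1053 = 3870 W/m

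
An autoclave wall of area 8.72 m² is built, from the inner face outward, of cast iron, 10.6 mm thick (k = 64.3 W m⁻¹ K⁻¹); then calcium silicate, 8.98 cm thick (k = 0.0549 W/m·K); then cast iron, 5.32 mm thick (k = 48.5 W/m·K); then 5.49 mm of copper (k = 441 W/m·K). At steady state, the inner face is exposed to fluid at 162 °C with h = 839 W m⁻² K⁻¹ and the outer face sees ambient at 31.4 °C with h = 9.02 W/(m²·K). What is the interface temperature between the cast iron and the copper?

T = 39.7 °C

Treat each layer as a resistance in series:
  R_conv,in = 1/(hA) = 1/(839·8.72) = 1.367×10^-4 K/W
  R_cast iron = L/(kA) = 0.0106/(64.3·8.72) = 1.891×10^-5 K/W
  R_calcium silicate = L/(kA) = 0.0898/(0.0549·8.72) = 0.1876 K/W
  R_cast iron = L/(kA) = 0.00532/(48.5·8.72) = 1.258×10^-5 K/W
  R_copper = L/(kA) = 0.00549/(441·8.72) = 1.428×10^-6 K/W
  R_conv,out = 1/(hA) = 1/(9.02·8.72) = 0.01271 K/W
ΣR = 1.367×10^-4 + 1.891×10^-5 + 0.1876 + 1.258×10^-5 + 1.428×10^-6 + 0.01271 = 0.2005 K/W
Q = ΔT/ΣR = (162 °C − 31.4 °C)/0.2005 = 651.4 W
From the inner boundary to the cast iron/copper interface, ΣR_partial = 0.1878 K/W.
T_interface = T_in − Q·ΣR_partial = 162 °C − (651.4)(0.1878) = 39.7 °C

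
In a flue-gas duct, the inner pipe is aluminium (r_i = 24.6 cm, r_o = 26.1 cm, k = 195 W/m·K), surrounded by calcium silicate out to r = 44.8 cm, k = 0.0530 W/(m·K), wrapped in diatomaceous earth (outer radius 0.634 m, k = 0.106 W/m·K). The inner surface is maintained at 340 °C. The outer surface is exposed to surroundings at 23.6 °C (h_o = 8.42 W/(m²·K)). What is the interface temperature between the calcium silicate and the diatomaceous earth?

T = 104 °C

Series thermal resistances, inner to outer:
  R'_aluminium = ln(0.261/0.246)/(2πk) = 0.05919/(2π·195) = 4.831×10^-5 m·K/W
  R'_calcium silicate = ln(0.448/0.261)/(2πk) = 0.5403/(2π·0.0530) = 1.622 m·K/W
  R'_diatomaceous earth = ln(0.634/0.448)/(2πk) = 0.3473/(2π·0.106) = 0.5214 m·K/W
  R'_conv,out = 1/(2πr h) = 1/(2π·0.634·8.42) = 0.02981 m·K/W
ΣR = 4.831×10^-5 + 1.622 + 0.5214 + 0.02981 = 2.173 m·K/W
Q' = ΔT/ΣR = (340 °C − 23.6 °C)/2.173 = 145.6 W/m
From the inner boundary to the calcium silicate/diatomaceous earth interface, ΣR_partial = 1.622 m·K/W.
T_interface = T_in − Q'·ΣR_partial = 340 °C − (145.6)(1.622) = 104 °C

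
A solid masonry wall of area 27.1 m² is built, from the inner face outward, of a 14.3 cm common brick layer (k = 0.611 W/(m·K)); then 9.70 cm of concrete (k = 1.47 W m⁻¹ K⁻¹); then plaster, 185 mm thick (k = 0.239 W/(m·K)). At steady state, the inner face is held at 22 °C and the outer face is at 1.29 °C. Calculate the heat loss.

Resistance network (inner→outer):
  R_common brick = L/(kA) = 0.143/(0.611·27.1) = 0.008636 K/W
  R_concrete = L/(kA) = 0.0970/(1.47·27.1) = 0.002435 K/W
  R_plaster = L/(kA) = 0.185/(0.239·27.1) = 0.02856 K/W
ΣR = 0.008636 + 0.002435 + 0.02856 = 0.03963 K/W
Q = ΔT/ΣR = (22 °C − 1.29 °C)/0.03963 = 523 W

Q = 523 W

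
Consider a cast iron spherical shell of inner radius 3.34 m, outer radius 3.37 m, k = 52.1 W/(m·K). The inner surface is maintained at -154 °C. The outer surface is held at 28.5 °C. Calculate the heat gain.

Q = 4πk·ΔT/(1/r₁ − 1/r₂) = 4π × 52.1 × 182.5 / (1/3.34 − 1/3.37) = 4.48×10^7 W

Q = 4.48×10^7 W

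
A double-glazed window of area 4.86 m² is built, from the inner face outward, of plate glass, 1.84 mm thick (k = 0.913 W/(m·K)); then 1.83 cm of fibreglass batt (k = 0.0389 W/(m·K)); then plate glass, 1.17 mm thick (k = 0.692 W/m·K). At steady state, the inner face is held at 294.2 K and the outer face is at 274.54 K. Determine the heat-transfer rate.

Q = 202 W

Treat each layer as a resistance in series:
  R_plate glass = L/(kA) = 0.00184/(0.913·4.86) = 4.147×10^-4 K/W
  R_fibreglass batt = L/(kA) = 0.0183/(0.0389·4.86) = 0.09680 K/W
  R_plate glass = L/(kA) = 0.00117/(0.692·4.86) = 3.479×10^-4 K/W
ΣR = 4.147×10^-4 + 0.09680 + 3.479×10^-4 = 0.09756 K/W
Q = ΔT/ΣR = (294.2 K − 274.54 K)/0.09756 = 202 W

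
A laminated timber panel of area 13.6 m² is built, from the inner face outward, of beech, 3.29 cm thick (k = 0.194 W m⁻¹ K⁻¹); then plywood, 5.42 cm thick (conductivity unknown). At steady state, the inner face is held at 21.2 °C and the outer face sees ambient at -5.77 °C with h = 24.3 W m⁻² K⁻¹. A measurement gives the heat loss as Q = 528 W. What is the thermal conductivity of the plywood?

k = 0.112 W/m·K

ΣR = ΔT/Q = |21.2 − -5.77|/528 = 0.05108 K/W
Known resistances:
  R_beech = L/(kA) = 0.0329/(0.194·13.6) = 0.01247 K/W
  R_conv,out = 1/(hA) = 1/(24.3·13.6) = 0.003026 K/W
R_plywood = ΣR − ΣR_known = 0.05108 − 0.01550 = 0.03558 K/W
L/(kA) = 0.03558 ⇒ k = 0.0542/(0.03558·13.6) = 0.112 W/m·K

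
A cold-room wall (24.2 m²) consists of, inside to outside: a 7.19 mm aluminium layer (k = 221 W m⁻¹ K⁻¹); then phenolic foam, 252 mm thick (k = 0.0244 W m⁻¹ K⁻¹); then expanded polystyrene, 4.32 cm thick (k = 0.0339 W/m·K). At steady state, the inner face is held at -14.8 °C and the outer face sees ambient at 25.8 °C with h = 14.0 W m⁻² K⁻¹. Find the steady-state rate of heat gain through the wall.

Q = 84.2 W

Resistance network (inner→outer):
  R_aluminium = L/(kA) = 0.00719/(221·24.2) = 1.344×10^-6 K/W
  R_phenolic foam = L/(kA) = 0.252/(0.0244·24.2) = 0.4268 K/W
  R_expanded polystyrene = L/(kA) = 0.0432/(0.0339·24.2) = 0.05266 K/W
  R_conv,out = 1/(hA) = 1/(14.0·24.2) = 0.002952 K/W
ΣR = 1.344×10^-6 + 0.4268 + 0.05266 + 0.002952 = 0.4824 K/W
Q = ΔT/ΣR = (-14.8 °C − 25.8 °C)/0.4824 = -84.2 W
(Negative Q ⇒ heat flows inward; heat gain = 84.2 W.)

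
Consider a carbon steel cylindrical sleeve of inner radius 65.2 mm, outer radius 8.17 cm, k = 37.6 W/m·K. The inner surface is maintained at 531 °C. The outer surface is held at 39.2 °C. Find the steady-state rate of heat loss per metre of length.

Q' = 2πk·ΔT/ln(r₂/r₁) = 2π × 37.6 × 491.8 / ln(0.0817/0.0652) = 5.15×10^5 W/m

Q' = 515 kW/m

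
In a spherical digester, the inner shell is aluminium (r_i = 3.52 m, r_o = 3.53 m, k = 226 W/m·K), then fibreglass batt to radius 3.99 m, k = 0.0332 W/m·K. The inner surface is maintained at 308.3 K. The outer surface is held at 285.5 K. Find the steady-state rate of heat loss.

Series thermal resistances, inner to outer:
  R_aluminium = (1/3.52 − 1/3.53)/(4πk) = 8.048×10^-4/(4π·226) = 2.834×10^-7 K/W
  R_fibreglass batt = (1/3.53 − 1/3.99)/(4πk) = 0.03266/(4π·0.0332) = 0.07828 K/W
ΣR = 2.834×10^-7 + 0.07828 = 0.07828 K/W
Q = ΔT/ΣR = (308.3 K − 285.5 K)/0.07828 = 291 W

Q = 291 W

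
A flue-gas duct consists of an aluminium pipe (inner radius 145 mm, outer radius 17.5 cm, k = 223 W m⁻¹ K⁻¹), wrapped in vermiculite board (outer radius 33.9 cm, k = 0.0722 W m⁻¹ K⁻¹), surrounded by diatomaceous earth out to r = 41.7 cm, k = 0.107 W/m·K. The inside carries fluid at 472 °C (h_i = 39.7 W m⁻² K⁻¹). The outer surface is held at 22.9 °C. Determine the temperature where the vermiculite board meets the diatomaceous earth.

Treat each layer as a resistance in series:
  R'_conv,in = 1/(2πr h) = 1/(2π·0.145·39.7) = 0.02765 m·K/W
  R'_aluminium = ln(0.175/0.145)/(2πk) = 0.1881/(2π·223) = 1.342×10^-4 m·K/W
  R'_vermiculite board = ln(0.339/0.175)/(2πk) = 0.6612/(2π·0.0722) = 1.458 m·K/W
  R'_diatomaceous earth = ln(0.417/0.339)/(2πk) = 0.2071/(2π·0.107) = 0.3080 m·K/W
ΣR = 0.02765 + 1.342×10^-4 + 1.458 + 0.3080 = 1.794 m·K/W
Q' = ΔT/ΣR = (472 °C − 22.9 °C)/1.794 = 250.3 W/m
From the inner boundary to the vermiculite board/diatomaceous earth interface, ΣR_partial = 1.486 m·K/W.
T_interface = T_in − Q'·ΣR_partial = 472 °C − (250.3)(1.486) = 100 °C

T = 100 °C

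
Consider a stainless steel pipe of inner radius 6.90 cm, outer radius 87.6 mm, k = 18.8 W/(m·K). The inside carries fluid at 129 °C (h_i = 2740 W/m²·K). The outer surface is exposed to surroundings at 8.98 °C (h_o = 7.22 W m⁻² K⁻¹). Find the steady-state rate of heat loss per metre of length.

Q' = 472 W/m

Treat each layer as a resistance in series:
  R'_conv,in = 1/(2πr h) = 1/(2π·0.0690·2740) = 8.418×10^-4 m·K/W
  R'_stainless steel = ln(0.0876/0.0690)/(2πk) = 0.2387/(2π·18.8) = 0.002021 m·K/W
  R'_conv,out = 1/(2πr h) = 1/(2π·0.0876·7.22) = 0.2516 m·K/W
ΣR = 8.418×10^-4 + 0.002021 + 0.2516 = 0.2545 m·K/W
Q' = ΔT/ΣR = (129 °C − 8.98 °C)/0.2545 = 472 W/m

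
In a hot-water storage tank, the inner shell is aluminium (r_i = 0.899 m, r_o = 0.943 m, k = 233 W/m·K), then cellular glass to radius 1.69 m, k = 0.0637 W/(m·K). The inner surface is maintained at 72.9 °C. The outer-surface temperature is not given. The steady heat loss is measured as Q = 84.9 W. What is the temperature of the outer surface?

Series resistances:
  R_aluminium = (1/0.899 − 1/0.943)/(4πk) = 0.05190/(4π·233) = 1.773×10^-5 K/W
  R_cellular glass = (1/0.943 − 1/1.69)/(4πk) = 0.4687/(4π·0.0637) = 0.5856 K/W
ΣR = 0.5856 K/W
ΔT = Q·ΣR = 84.9 × 0.5856 = 49.72 K
Heat flows outward, so T_out = T_in − ΔT = 72.9 − 49.72 = 23.2 °C

T_out = 23.2 °C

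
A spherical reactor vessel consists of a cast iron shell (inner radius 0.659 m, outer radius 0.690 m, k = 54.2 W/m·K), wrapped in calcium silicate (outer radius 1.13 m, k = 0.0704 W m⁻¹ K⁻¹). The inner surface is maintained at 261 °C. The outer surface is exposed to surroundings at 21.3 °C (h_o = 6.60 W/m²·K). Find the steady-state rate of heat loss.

Q = 370 W

Treat each layer as a resistance in series:
  R_cast iron = (1/0.659 − 1/0.690)/(4πk) = 0.06818/(4π·54.2) = 1.001×10^-4 K/W
  R_calcium silicate = (1/0.690 − 1/1.13)/(4πk) = 0.5643/(4π·0.0704) = 0.6379 K/W
  R_conv,out = 1/(4πr²h) = 1/(4π·1.13²·6.60) = 0.009443 K/W
ΣR = 1.001×10^-4 + 0.6379 + 0.009443 = 0.6474 K/W
Q = ΔT/ΣR = (261 °C − 21.3 °C)/0.6474 = 370 W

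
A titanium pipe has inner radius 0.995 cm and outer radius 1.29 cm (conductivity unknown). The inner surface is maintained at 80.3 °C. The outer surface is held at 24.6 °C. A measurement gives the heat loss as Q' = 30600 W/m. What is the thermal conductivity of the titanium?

k = 22.7 W/m·K

ΣR = ΔT/Q' = |80.3 − 24.6|/30600 = 0.001820 m·K/W
ln(r₂/r₁)/(2πk) = 0.001820 ⇒ k = 0.2597/(2π·0.001820) = 22.7 W/m·K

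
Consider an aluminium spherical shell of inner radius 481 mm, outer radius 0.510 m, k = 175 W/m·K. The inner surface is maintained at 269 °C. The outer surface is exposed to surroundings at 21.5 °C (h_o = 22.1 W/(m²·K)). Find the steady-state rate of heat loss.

Q = 17800 W

Series thermal resistances, inner to outer:
  R_aluminium = (1/0.481 − 1/0.510)/(4πk) = 0.1182/(4π·175) = 5.376×10^-5 K/W
  R_conv,out = 1/(4πr²h) = 1/(4π·0.510²·22.1) = 0.01384 K/W
ΣR = 5.376×10^-5 + 0.01384 = 0.01389 K/W
Q = ΔT/ΣR = (269 °C − 21.5 °C)/0.01389 = 17800 W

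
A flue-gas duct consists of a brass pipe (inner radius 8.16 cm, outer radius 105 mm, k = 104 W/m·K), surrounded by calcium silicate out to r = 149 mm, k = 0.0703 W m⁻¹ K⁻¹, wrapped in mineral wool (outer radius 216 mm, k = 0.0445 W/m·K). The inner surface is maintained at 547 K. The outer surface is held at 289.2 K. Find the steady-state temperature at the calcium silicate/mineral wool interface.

T = 451 K

Treat each layer as a resistance in series:
  R'_brass = ln(0.105/0.0816)/(2πk) = 0.2521/(2π·104) = 3.858×10^-4 m·K/W
  R'_calcium silicate = ln(0.149/0.105)/(2πk) = 0.3500/(2π·0.0703) = 0.7923 m·K/W
  R'_mineral wool = ln(0.216/0.149)/(2πk) = 0.3713/(2π·0.0445) = 1.328 m·K/W
ΣR = 3.858×10^-4 + 0.7923 + 1.328 = 2.121 m·K/W
Q' = ΔT/ΣR = (547 K − 289.2 K)/2.121 = 121.5 W/m
From the inner boundary to the calcium silicate/mineral wool interface, ΣR_partial = 0.7927 m·K/W.
T_interface = T_in − Q'·ΣR_partial = 547 K − (121.5)(0.7927) = 451 K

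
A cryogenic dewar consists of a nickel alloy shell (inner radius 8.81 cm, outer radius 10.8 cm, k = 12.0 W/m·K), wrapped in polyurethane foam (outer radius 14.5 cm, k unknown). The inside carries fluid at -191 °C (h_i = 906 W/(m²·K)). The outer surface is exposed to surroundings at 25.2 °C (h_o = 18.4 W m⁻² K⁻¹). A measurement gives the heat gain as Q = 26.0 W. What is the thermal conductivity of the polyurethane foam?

ΣR = ΔT/Q = |-191 − 25.2|/26.0 = 8.315 K/W
Known resistances:
  R_conv,in = 1/(4πr²h) = 1/(4π·0.0881²·906) = 0.01132 K/W
  R_nickel alloy = (1/0.0881 − 1/0.108)/(4πk) = 2.091/(4π·12.0) = 0.01387 K/W
  R_conv,out = 1/(4πr²h) = 1/(4π·0.145²·18.4) = 0.2057 K/W
R_polyurethane foam = ΣR − ΣR_known = 8.315 − 0.2309 = 8.084 K/W
(1/r₁−1/r₂)/(4πk) = 8.084 ⇒ k = 2.363/(4π·8.084) = 0.0233 W/m·K

k = 0.0233 W/m·K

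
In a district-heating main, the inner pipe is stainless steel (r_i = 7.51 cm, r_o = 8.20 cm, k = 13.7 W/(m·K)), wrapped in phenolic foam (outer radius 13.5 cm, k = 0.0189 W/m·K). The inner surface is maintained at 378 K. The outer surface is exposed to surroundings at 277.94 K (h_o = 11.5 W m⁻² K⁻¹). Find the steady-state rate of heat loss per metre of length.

Series thermal resistances, inner to outer:
  R'_stainless steel = ln(0.0820/0.0751)/(2πk) = 0.08790/(2π·13.7) = 0.001021 m·K/W
  R'_phenolic foam = ln(0.135/0.0820)/(2πk) = 0.4986/(2π·0.0189) = 4.198 m·K/W
  R'_conv,out = 1/(2πr h) = 1/(2π·0.135·11.5) = 0.1025 m·K/W
ΣR = 0.001021 + 4.198 + 0.1025 = 4.302 m·K/W
Q' = ΔT/ΣR = (378 K − 277.94 K)/4.302 = 23.3 W/m

Q' = 23.3 W/m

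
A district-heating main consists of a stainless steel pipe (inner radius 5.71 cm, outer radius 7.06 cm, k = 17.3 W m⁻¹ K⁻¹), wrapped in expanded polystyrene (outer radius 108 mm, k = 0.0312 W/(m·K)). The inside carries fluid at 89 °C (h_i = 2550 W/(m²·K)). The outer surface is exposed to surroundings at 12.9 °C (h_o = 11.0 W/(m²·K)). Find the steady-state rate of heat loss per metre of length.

Treat each layer as a resistance in series:
  R'_conv,in = 1/(2πr h) = 1/(2π·0.0571·2550) = 0.001093 m·K/W
  R'_stainless steel = ln(0.0706/0.0571)/(2πk) = 0.2122/(2π·17.3) = 0.001952 m·K/W
  R'_expanded polystyrene = ln(0.108/0.0706)/(2πk) = 0.4251/(2π·0.0312) = 2.168 m·K/W
  R'_conv,out = 1/(2πr h) = 1/(2π·0.108·11.0) = 0.1340 m·K/W
ΣR = 0.001093 + 0.001952 + 2.168 + 0.1340 = 2.305 m·K/W
Q' = ΔT/ΣR = (89 °C − 12.9 °C)/2.305 = 33.0 W/m

Q' = 33.0 W/m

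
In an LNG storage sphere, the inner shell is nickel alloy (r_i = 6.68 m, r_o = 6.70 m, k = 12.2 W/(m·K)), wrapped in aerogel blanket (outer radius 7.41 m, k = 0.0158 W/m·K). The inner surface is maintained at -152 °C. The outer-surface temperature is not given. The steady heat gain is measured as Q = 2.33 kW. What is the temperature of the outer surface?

Series resistances:
  R_nickel alloy = (1/6.68 − 1/6.70)/(4πk) = 4.469×10^-4/(4π·12.2) = 2.915×10^-6 K/W
  R_aerogel blanket = (1/6.70 − 1/7.41)/(4πk) = 0.01430/(4π·0.0158) = 0.07203 K/W
ΣR = 0.07203 K/W
ΔT = Q·ΣR = 2330 × 0.07203 = 167.8 K
Heat flows inward, so T_out = T_in + ΔT = -152 + 167.8 = 15.8 °C

T_out = 15.8 °C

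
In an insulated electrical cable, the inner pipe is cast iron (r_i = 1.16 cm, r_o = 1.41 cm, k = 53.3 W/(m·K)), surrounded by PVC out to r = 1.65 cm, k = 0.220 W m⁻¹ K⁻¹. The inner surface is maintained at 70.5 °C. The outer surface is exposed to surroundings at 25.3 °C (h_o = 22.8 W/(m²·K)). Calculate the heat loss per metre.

Resistance network (inner→outer):
  R'_cast iron = ln(0.0141/0.0116)/(2πk) = 0.1952/(2π·53.3) = 5.828×10^-4 m·K/W
  R'_PVC = ln(0.0165/0.0141)/(2πk) = 0.1572/(2π·0.220) = 0.1137 m·K/W
  R'_conv,out = 1/(2πr h) = 1/(2π·0.0165·22.8) = 0.4231 m·K/W
ΣR = 5.828×10^-4 + 0.1137 + 0.4231 = 0.5374 m·K/W
Q' = ΔT/ΣR = (70.5 °C − 25.3 °C)/0.5374 = 84.1 W/m

Q' = 84.1 W/m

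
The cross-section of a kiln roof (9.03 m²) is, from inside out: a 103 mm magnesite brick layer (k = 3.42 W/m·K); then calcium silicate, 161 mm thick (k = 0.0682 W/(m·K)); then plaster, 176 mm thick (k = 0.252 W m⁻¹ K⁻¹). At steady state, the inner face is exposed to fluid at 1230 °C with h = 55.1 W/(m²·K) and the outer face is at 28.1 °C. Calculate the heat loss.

Series thermal resistances, inner to outer:
  R_conv,in = 1/(hA) = 1/(55.1·9.03) = 0.002010 K/W
  R_magnesite brick = L/(kA) = 0.103/(3.42·9.03) = 0.003335 K/W
  R_calcium silicate = L/(kA) = 0.161/(0.0682·9.03) = 0.2614 K/W
  R_plaster = L/(kA) = 0.176/(0.252·9.03) = 0.07734 K/W
ΣR = 0.002010 + 0.003335 + 0.2614 + 0.07734 = 0.3441 K/W
Q = ΔT/ΣR = (1230 °C − 28.1 °C)/0.3441 = 3490 W

Q = 3490 W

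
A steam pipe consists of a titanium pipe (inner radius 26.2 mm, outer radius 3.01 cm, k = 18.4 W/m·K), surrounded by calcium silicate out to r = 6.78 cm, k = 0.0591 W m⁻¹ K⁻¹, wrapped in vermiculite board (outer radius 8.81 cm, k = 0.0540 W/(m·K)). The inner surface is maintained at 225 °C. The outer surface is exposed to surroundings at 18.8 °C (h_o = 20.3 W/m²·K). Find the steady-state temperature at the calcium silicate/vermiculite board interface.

T = 77.0 °C

Treat each layer as a resistance in series:
  R'_titanium = ln(0.0301/0.0262)/(2πk) = 0.1388/(2π·18.4) = 0.001200 m·K/W
  R'_calcium silicate = ln(0.0678/0.0301)/(2πk) = 0.8120/(2π·0.0591) = 2.187 m·K/W
  R'_vermiculite board = ln(0.0881/0.0678)/(2πk) = 0.2619/(2π·0.0540) = 0.7719 m·K/W
  R'_conv,out = 1/(2πr h) = 1/(2π·0.0881·20.3) = 0.08899 m·K/W
ΣR = 0.001200 + 2.187 + 0.7719 + 0.08899 = 3.049 m·K/W
Q' = ΔT/ΣR = (225 °C − 18.8 °C)/3.049 = 67.63 W/m
From the inner boundary to the calcium silicate/vermiculite board interface, ΣR_partial = 2.188 m·K/W.
T_interface = T_in − Q'·ΣR_partial = 225 °C − (67.63)(2.188) = 77.0 °C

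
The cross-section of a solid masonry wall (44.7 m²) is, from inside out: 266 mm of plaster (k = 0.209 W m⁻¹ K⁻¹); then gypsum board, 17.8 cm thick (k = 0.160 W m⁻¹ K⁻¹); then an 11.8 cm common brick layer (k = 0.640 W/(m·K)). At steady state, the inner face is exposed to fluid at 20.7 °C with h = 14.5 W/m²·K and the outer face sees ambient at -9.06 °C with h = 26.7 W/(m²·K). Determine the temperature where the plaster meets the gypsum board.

Treat each layer as a resistance in series:
  R_conv,in = 1/(hA) = 1/(14.5·44.7) = 0.001543 K/W
  R_plaster = L/(kA) = 0.266/(0.209·44.7) = 0.02847 K/W
  R_gypsum board = L/(kA) = 0.178/(0.160·44.7) = 0.02489 K/W
  R_common brick = L/(kA) = 0.118/(0.640·44.7) = 0.004125 K/W
  R_conv,out = 1/(hA) = 1/(26.7·44.7) = 8.379×10^-4 K/W
ΣR = 0.001543 + 0.02847 + 0.02489 + 0.004125 + 8.379×10^-4 = 0.05987 K/W
Q = ΔT/ΣR = (20.7 °C − -9.06 °C)/0.05987 = 497.1 W
From the inner boundary to the plaster/gypsum board interface, ΣR_partial = 0.03001 K/W.
T_interface = T_in − Q·ΣR_partial = 20.7 °C − (497.1)(0.03001) = 5.78 °C

T = 5.78 °C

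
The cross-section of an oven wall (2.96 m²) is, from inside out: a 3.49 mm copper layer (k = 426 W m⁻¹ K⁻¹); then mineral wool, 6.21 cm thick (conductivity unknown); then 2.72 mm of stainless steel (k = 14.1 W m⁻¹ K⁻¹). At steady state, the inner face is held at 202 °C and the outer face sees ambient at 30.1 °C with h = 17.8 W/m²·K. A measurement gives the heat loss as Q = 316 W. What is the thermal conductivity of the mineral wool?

k = 0.0400 W/m·K

ΣR = ΔT/Q = |202 − 30.1|/316 = 0.5440 K/W
Known resistances:
  R_copper = L/(kA) = 0.00349/(426·2.96) = 2.768×10^-6 K/W
  R_stainless steel = L/(kA) = 0.00272/(14.1·2.96) = 6.517×10^-5 K/W
  R_conv,out = 1/(hA) = 1/(17.8·2.96) = 0.01898 K/W
R_mineral wool = ΣR − ΣR_known = 0.5440 − 0.01905 = 0.5250 K/W
L/(kA) = 0.5250 ⇒ k = 0.0621/(0.5250·2.96) = 0.0400 W/m·K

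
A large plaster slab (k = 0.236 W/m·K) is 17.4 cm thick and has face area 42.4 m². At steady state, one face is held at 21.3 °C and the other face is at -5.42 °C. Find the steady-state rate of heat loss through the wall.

Q = kA·ΔT/L = 0.236 × 42.4 × |21.3 °C − -5.42 °C| / 0.174 = 1540 W

Q = 1540 W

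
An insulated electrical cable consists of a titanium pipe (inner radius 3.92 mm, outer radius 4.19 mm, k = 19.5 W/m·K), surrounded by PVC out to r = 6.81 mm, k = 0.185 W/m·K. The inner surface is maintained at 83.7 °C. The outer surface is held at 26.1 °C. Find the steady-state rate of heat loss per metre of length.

Q' = 138 W/m

Resistance network (inner→outer):
  R'_titanium = ln(0.00419/0.00392)/(2πk) = 0.06661/(2π·19.5) = 5.436×10^-4 m·K/W
  R'_PVC = ln(0.00681/0.00419)/(2πk) = 0.4857/(2π·0.185) = 0.4178 m·K/W
ΣR = 5.436×10^-4 + 0.4178 = 0.4183 m·K/W
Q' = ΔT/ΣR = (83.7 °C − 26.1 °C)/0.4183 = 138 W/m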